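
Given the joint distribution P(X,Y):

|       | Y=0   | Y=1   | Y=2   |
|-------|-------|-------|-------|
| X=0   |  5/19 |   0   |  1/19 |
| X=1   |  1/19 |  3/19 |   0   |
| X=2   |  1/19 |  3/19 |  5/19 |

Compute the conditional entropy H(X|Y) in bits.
0.9443 bits

H(X|Y) = H(X,Y) - H(Y)

H(X,Y) = -Σ_{x,y} P(x,y) log₂ P(x,y). Per-cell terms -P(x,y)·log₂P(x,y):
  X=0: 0.5068420, 0.0000000, 0.2235751
  X=1: 0.2235751, 0.4204682, 0.0000000
  X=2: 0.2235751, 0.4204682, 0.5068420
  (cells with P = 0 contribute 0)
Sum of the 9 terms: H(X,Y) = 2.525346 bits

Marginal of Y (column sums):
  P(Y=0) = 5/19 + 1/19 + 1/19 = 7/19
  P(Y=1) = 0 + 3/19 + 3/19 = 6/19
  P(Y=2) = 1/19 + 0 + 5/19 = 6/19
H(Y) = -[(7/19)·log₂(7/19) + (6/19)·log₂(6/19) + (6/19)·log₂(6/19)]
  = 0.5307373 + 0.5251468 + 0.5251468 = 1.581031 bits

H(X|Y) = H(X,Y) - H(Y) = 2.525346 - 1.581031 = 0.9443 bits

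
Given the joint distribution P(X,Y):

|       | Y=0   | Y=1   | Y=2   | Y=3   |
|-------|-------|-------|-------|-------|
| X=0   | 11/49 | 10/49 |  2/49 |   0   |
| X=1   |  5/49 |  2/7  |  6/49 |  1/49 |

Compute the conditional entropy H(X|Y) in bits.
0.9050 bits

H(X|Y) = H(X,Y) - H(Y)

H(X,Y) = -Σ_{x,y} P(x,y) log₂ P(x,y). Per-cell terms -P(x,y)·log₂P(x,y):
  X=0: 0.48384, 0.46791, 0.18836, 0.00000
  X=1: 0.33600, 0.51639, 0.37099, 0.11459
  (cells with P = 0 contribute 0)
Sum of the 8 terms: H(X,Y) = 2.4781 bits

Marginal of Y (column sums):
  P(Y=0) = 11/49 + 5/49 = 16/49
  P(Y=1) = 10/49 + 2/7 = 24/49
  P(Y=2) = 2/49 + 6/49 = 8/49
  P(Y=3) = 0 + 1/49 = 1/49
H(Y) = -[(16/49)·log₂(16/49) + (24/49)·log₂(24/49) + (8/49)·log₂(8/49) + (1/49)·log₂(1/49)]
  = 0.52725 + 0.50437 + 0.42689 + 0.11459 = 1.5731 bits

H(X|Y) = H(X,Y) - H(Y) = 2.4781 - 1.5731 = 0.9050 bits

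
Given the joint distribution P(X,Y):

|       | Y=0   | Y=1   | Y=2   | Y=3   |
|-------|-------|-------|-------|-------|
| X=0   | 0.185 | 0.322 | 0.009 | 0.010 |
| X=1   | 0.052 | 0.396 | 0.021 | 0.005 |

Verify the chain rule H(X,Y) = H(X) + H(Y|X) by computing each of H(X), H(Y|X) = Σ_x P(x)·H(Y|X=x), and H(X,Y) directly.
H(X) = 0.9980 bits, H(Y|X) = 1.0126 bits, H(X,Y) = 2.0107 bits

Marginal of X (row sums):
  P(X=0) = 0.185 + 0.322 + 0.009 + 0.010 = 0.526
  P(X=1) = 0.052 + 0.396 + 0.021 + 0.005 = 0.474
H(X) = -[0.526·log₂(0.526) + 0.474·log₂(0.474)]
  = 0.487531 + 0.510517 = 0.9980 bits

H(Y|X) = Σ_x P(x)·H(Y|X=x):
  X=0: P(X=0) = 0.526, P(Y|X=0) = (185/526, 161/263, 9/526, 5/263) → H(Y|X=0) = 1.172741
  X=1: P(X=1) = 0.474, P(Y|X=1) = (26/237, 66/79, 7/158, 5/474) → H(Y|X=1) = 0.834953
H(Y|X) = 0.526·1.172741 + 0.474·0.834953 = 1.0126 bits

H(X,Y) = -Σ_{x,y} P(x,y) log₂ P(x,y). Per-cell terms -P(x,y)·log₂P(x,y):
  X=0: 0.450365, 0.526427, 0.061163, 0.066439
  X=1: 0.221798, 0.529225, 0.117043, 0.038219
Sum of the 8 terms: H(X,Y) = 2.0107 bits

Chain rule check:
  H(X) + H(Y|X) = 0.9980 + 1.0126 = 2.0106 bits
  H(X,Y) = 2.0107 bits
✓ Chain rule verified (Δ = 0.0001 is 4-dp rounding noise: each of the three values was rounded independently).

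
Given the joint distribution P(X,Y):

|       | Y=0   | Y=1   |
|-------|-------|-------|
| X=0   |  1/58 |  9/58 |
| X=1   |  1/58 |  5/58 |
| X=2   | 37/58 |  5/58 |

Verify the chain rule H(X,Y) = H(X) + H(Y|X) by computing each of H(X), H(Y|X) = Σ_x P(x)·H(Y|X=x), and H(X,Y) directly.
H(X) = 1.1130 bits, H(Y|X) = 0.5294 bits, H(X,Y) = 1.6425 bits

Marginal of X (row sums):
  P(X=0) = 1/58 + 9/58 = 5/29
  P(X=1) = 1/58 + 5/58 = 3/29
  P(X=2) = 37/58 + 5/58 = 21/29
H(X) = -[(5/29)·log₂(5/29) + (3/29)·log₂(3/29) + (21/29)·log₂(21/29)]
  = 0.437251 + 0.338588 + 0.337205 = 1.1130 bits

H(Y|X) = Σ_x P(x)·H(Y|X=x):
  X=0: P(X=0) = 5/29, P(Y|X=0) = (1/10, 9/10) → H(Y|X=0) = 0.468996
  X=1: P(X=1) = 3/29, P(Y|X=1) = (1/6, 5/6) → H(Y|X=1) = 0.650022
  X=2: P(X=2) = 21/29, P(Y|X=2) = (37/42, 5/42) → H(Y|X=2) = 0.526617
H(Y|X) = (5/29)·0.468996 + (3/29)·0.650022 + (21/29)·0.526617 = 0.5294 bits

H(X,Y) = -Σ_{x,y} P(x,y) log₂ P(x,y). Per-cell terms -P(x,y)·log₂P(x,y):
  X=0: 0.101000, 0.417112
  X=1: 0.101000, 0.304832
  X=2: 0.413716, 0.304832
Sum of the 6 terms: H(X,Y) = 1.6425 bits

Chain rule check:
  H(X) + H(Y|X) = 1.1130 + 0.5294 = 1.6424 bits
  H(X,Y) = 1.6425 bits
✓ Chain rule verified (Δ = 0.0001 is 4-dp rounding noise: each of the three values was rounded independently).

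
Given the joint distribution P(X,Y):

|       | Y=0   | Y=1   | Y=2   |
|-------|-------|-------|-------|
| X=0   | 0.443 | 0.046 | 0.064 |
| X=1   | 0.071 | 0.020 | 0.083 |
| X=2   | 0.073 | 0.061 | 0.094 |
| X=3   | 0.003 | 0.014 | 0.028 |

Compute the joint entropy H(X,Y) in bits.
2.7586 bits

H(X,Y) = -Σ_{x,y} P(x,y) log₂ P(x,y). Per-cell terms -P(x,y)·log₂P(x,y):
  X=0: 0.52036, 0.20434, 0.25381
  X=1: 0.27094, 0.11288, 0.29803
  X=2: 0.27565, 0.24614, 0.32065
  X=3: 0.02514, 0.08622, 0.14444
Sum of the 12 terms: H(X,Y) = 2.7586 bits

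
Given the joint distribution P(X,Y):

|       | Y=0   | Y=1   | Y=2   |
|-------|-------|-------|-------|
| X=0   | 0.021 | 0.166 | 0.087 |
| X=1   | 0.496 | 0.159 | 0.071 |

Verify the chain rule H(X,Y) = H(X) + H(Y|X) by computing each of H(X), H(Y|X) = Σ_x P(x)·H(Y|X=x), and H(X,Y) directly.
H(X) = 0.8471 bits, H(Y|X) = 1.2009 bits, H(X,Y) = 2.0481 bits

Marginal of X (row sums):
  P(X=0) = 0.021 + 0.166 + 0.087 = 0.274
  P(X=1) = 0.496 + 0.159 + 0.071 = 0.726
H(X) = -[0.274·log₂(0.274) + 0.726·log₂(0.726)]
  = 0.51176 + 0.33538 = 0.8471 bits

H(Y|X) = Σ_x P(x)·H(Y|X=x):
  X=0: P(X=0) = 0.274, P(Y|X=0) = (21/274, 83/137, 87/274) → H(Y|X=0) = 1.24755
  X=1: P(X=1) = 0.726, P(Y|X=1) = (248/363, 53/242, 71/726) → H(Y|X=1) = 1.18335
H(Y|X) = 0.274·1.24755 + 0.726·1.18335 = 1.2009 bits

H(X,Y) = -Σ_{x,y} P(x,y) log₂ P(x,y). Per-cell terms -P(x,y)·log₂P(x,y):
  X=0: 0.11704, 0.43006, 0.30649
  X=1: 0.50175, 0.42181, 0.27094
Sum of the 6 terms: H(X,Y) = 2.0481 bits

Chain rule check:
  H(X) + H(Y|X) = 0.8471 + 1.2009 = 2.0480 bits
  H(X,Y) = 2.0481 bits
✓ Chain rule verified (Δ = 0.0001 is 4-dp rounding noise: each of the three values was rounded independently).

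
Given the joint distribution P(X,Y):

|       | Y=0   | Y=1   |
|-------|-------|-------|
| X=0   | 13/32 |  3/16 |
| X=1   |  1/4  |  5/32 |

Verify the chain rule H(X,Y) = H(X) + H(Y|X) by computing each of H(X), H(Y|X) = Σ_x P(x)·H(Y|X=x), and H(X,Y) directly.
H(X) = 0.9745 bits, H(Y|X) = 0.9247 bits, H(X,Y) = 1.8992 bits

Marginal of X (row sums):
  P(X=0) = 13/32 + 3/16 = 19/32
  P(X=1) = 1/4 + 5/32 = 13/32
H(X) = -[(19/32)·log₂(19/32) + (13/32)·log₂(13/32)]
  = 0.44654 + 0.52795 = 0.9745 bits

H(Y|X) = Σ_x P(x)·H(Y|X=x):
  X=0: P(X=0) = 19/32, P(Y|X=0) = (13/19, 6/19) → H(Y|X=0) = 0.89974
  X=1: P(X=1) = 13/32, P(Y|X=1) = (8/13, 5/13) → H(Y|X=1) = 0.96124
H(Y|X) = (19/32)·0.89974 + (13/32)·0.96124 = 0.9247 bits

H(X,Y) = -Σ_{x,y} P(x,y) log₂ P(x,y). Per-cell terms -P(x,y)·log₂P(x,y):
  X=0: 0.52795, 0.45282
  X=1: 0.50000, 0.41845
Sum of the 4 terms: H(X,Y) = 1.8992 bits

Chain rule check:
  H(X) + H(Y|X) = 0.9745 + 0.9247 = 1.8992 bits
  H(X,Y) = 1.8992 bits
✓ Chain rule verified.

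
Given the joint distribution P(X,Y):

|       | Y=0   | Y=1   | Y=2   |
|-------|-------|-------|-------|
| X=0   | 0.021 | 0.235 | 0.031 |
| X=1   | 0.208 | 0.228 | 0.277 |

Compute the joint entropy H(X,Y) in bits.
2.2339 bits

H(X,Y) = -Σ_{x,y} P(x,y) log₂ P(x,y). Per-cell terms -P(x,y)·log₂P(x,y):
  X=0: 0.1170, 0.4910, 0.1554
  X=1: 0.4712, 0.4863, 0.5130
Sum of the 6 terms: H(X,Y) = 2.2339 bits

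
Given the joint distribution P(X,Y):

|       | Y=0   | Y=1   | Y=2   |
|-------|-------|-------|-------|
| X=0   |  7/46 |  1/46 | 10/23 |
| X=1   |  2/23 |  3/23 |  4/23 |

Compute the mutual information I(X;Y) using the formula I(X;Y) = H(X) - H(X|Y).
0.1241 bits

I(X;Y) = H(X) - H(X|Y)

Marginal of X (row sums):
  P(X=0) = 7/46 + 1/46 + 10/23 = 14/23
  P(X=1) = 2/23 + 3/23 + 4/23 = 9/23
H(X) = -[(14/23)·log₂(14/23) + (9/23)·log₂(9/23)]
  = 0.435952 + 0.529684 = 0.96564 bits

Marginal of Y (column sums):
  P(Y=0) = 7/46 + 2/23 = 11/46
  P(Y=1) = 1/46 + 3/23 = 7/46
  P(Y=2) = 10/23 + 4/23 = 14/23
H(X|Y) = Σ_y P(y)·H(X|Y=y):
  Y=0: P(Y=0) = 11/46, P(X|Y=0) = (7/11, 4/11) → H(X|Y=0) = 0.945660
  Y=1: P(Y=1) = 7/46, P(X|Y=1) = (1/7, 6/7) → H(X|Y=1) = 0.591673
  Y=2: P(Y=2) = 14/23, P(X|Y=2) = (5/7, 2/7) → H(X|Y=2) = 0.863121
H(X|Y) = (11/46)·0.945660 + (7/46)·0.591673 + (14/23)·0.863121 = 0.84155 bits

I(X;Y) = H(X) - H(X|Y) = 0.96564 - 0.84155 = 0.1241 bits

Cross-check via I(X;Y) = H(X) + H(Y) - H(X,Y): computing H(Y) from the column sums and H(X,Y) from the 6 cells in the same way gives H(Y) = 1.34288 bits and H(X,Y) = 2.18444 bits, so
I(X;Y) = 0.96564 + 1.34288 - 2.18444 = 0.1241 bits ✓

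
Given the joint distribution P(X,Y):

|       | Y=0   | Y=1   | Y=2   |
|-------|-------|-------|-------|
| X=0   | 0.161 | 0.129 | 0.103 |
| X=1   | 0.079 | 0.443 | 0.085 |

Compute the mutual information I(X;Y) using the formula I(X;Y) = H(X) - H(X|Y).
0.1201 bits

I(X;Y) = H(X) - H(X|Y)

Marginal of X (row sums):
  P(X=0) = 0.161 + 0.129 + 0.103 = 0.393
  P(X=1) = 0.079 + 0.443 + 0.085 = 0.607
H(X) = -[0.393·log₂(0.393) + 0.607·log₂(0.607)]
  = 0.52953 + 0.43718 = 0.96671 bits

Marginal of Y (column sums):
  P(Y=0) = 0.161 + 0.079 = 0.240
  P(Y=1) = 0.129 + 0.443 = 0.572
  P(Y=2) = 0.103 + 0.085 = 0.188
H(X|Y) = Σ_y P(y)·H(X|Y=y):
  Y=0: P(Y=0) = 0.240, P(X|Y=0) = (161/240, 79/240) → H(X|Y=0) = 0.91407
  Y=1: P(Y=1) = 0.572, P(X|Y=1) = (129/572, 443/572) → H(X|Y=1) = 0.77013
  Y=2: P(Y=2) = 0.188, P(X|Y=2) = (103/188, 85/188) → H(X|Y=2) = 0.99338
H(X|Y) = 0.240·0.91407 + 0.572·0.77013 + 0.188·0.99338 = 0.84665 bits

I(X;Y) = H(X) - H(X|Y) = 0.96671 - 0.84665 = 0.1201 bits

Cross-check via I(X;Y) = H(X) + H(Y) - H(X,Y): computing H(Y) from the column sums and H(X,Y) from the 6 cells in the same way gives H(Y) = 1.40842 bits and H(X,Y) = 2.25507 bits, so
I(X;Y) = 0.96671 + 1.40842 - 2.25507 = 0.1201 bits ✓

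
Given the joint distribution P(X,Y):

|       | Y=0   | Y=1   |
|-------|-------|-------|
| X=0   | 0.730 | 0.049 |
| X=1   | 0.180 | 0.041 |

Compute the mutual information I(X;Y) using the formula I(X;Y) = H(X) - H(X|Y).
0.0196 bits

I(X;Y) = H(X) - H(X|Y)

Marginal of X (row sums):
  P(X=0) = 0.730 + 0.049 = 0.779
  P(X=1) = 0.180 + 0.041 = 0.221
H(X) = -[0.779·log₂(0.779) + 0.221·log₂(0.221)]
  = 0.2807 + 0.4813 = 0.7620 bits

Marginal of Y (column sums):
  P(Y=0) = 0.730 + 0.180 = 0.910
  P(Y=1) = 0.049 + 0.041 = 0.090
H(X|Y) = Σ_y P(y)·H(X|Y=y):
  Y=0: P(Y=0) = 0.910, P(X|Y=0) = (73/91, 18/91) → H(X|Y=0) = 0.7175
  Y=1: P(Y=1) = 0.090, P(X|Y=1) = (49/90, 41/90) → H(X|Y=1) = 0.9943
H(X|Y) = 0.910·0.7175 + 0.090·0.9943 = 0.7424 bits

I(X;Y) = H(X) - H(X|Y) = 0.7620 - 0.7424 = 0.0196 bits

Cross-check via I(X;Y) = H(X) + H(Y) - H(X,Y): computing H(Y) from the column sums and H(X,Y) from the 4 cells in the same way gives H(Y) = 0.4365 bits and H(X,Y) = 1.1789 bits, so
I(X;Y) = 0.7620 + 0.4365 - 1.1789 = 0.0196 bits ✓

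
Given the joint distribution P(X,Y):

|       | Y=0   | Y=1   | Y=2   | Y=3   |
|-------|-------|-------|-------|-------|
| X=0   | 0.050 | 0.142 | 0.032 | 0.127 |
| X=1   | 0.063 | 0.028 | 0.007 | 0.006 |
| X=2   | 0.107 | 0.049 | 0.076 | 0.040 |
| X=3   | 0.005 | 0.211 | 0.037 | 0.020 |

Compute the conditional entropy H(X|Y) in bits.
1.5914 bits

H(X|Y) = H(X,Y) - H(Y)

H(X,Y) = -Σ_{x,y} P(x,y) log₂ P(x,y). Per-cell terms -P(x,y)·log₂P(x,y):
  X=0: 0.21610, 0.39988, 0.15891, 0.37809
  X=1: 0.25128, 0.14444, 0.05011, 0.04428
  X=2: 0.34500, 0.21320, 0.28256, 0.18575
  X=3: 0.03822, 0.47363, 0.17598, 0.11288
Sum of the 16 terms: H(X,Y) = 3.4703 bits

Marginal of Y (column sums):
  P(Y=0) = 0.050 + 0.063 + 0.107 + 0.005 = 0.225
  P(Y=1) = 0.142 + 0.028 + 0.049 + 0.211 = 0.430
  P(Y=2) = 0.032 + 0.007 + 0.076 + 0.037 = 0.152
  P(Y=3) = 0.127 + 0.006 + 0.040 + 0.020 = 0.193
H(Y) = -[0.225·log₂(0.225) + 0.430·log₂(0.430) + 0.152·log₂(0.152) + 0.193·log₂(0.193)]
  = 0.48420 + 0.52356 + 0.41311 + 0.45805 = 1.8789 bits

H(X|Y) = H(X,Y) - H(Y) = 3.4703 - 1.8789 = 1.5914 bits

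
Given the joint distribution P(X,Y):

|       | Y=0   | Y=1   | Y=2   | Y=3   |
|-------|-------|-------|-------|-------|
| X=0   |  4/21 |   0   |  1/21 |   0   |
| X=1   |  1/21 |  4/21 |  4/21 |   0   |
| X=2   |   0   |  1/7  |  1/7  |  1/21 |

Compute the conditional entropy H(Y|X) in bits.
1.2515 bits

H(Y|X) = H(X,Y) - H(X)

H(X,Y) = -Σ_{x,y} P(x,y) log₂ P(x,y). Per-cell terms -P(x,y)·log₂P(x,y):
  X=0: 0.4556795, 0.0000000, 0.2091580, 0.0000000
  X=1: 0.2091580, 0.4556795, 0.4556795, 0.0000000
  X=2: 0.0000000, 0.4010507, 0.4010507, 0.2091580
  (cells with P = 0 contribute 0)
Sum of the 12 terms: H(X,Y) = 2.796614 bits

Marginal of X (row sums):
  P(X=0) = 4/21 + 0 + 1/21 + 0 = 5/21
  P(X=1) = 1/21 + 4/21 + 4/21 + 0 = 3/7
  P(X=2) = 0 + 1/7 + 1/7 + 1/21 = 1/3
H(X) = -[(5/21)·log₂(5/21) + (3/7)·log₂(3/7) + (1/3)·log₂(1/3)]
  = 0.4929498 + 0.5238825 + 0.5283208 = 1.545153 bits

H(Y|X) = H(X,Y) - H(X) = 2.796614 - 1.545153 = 1.2515 bits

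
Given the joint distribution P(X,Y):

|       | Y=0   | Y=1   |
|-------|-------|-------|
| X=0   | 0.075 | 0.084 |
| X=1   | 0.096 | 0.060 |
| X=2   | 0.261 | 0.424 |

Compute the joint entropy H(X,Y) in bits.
2.1792 bits

H(X,Y) = -Σ_{x,y} P(x,y) log₂ P(x,y). Per-cell terms -P(x,y)·log₂P(x,y):
  X=0: 0.28027, 0.30017
  X=1: 0.32456, 0.24353
  X=2: 0.50579, 0.52485
Sum of the 6 terms: H(X,Y) = 2.1792 bits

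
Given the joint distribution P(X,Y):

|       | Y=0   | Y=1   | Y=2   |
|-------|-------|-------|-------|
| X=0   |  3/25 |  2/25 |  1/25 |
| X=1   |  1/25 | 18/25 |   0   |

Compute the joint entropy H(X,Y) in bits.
1.3713 bits

H(X,Y) = -Σ_{x,y} P(x,y) log₂ P(x,y). Per-cell terms -P(x,y)·log₂P(x,y):
  X=0: 0.36707, 0.29151, 0.18575
  X=1: 0.18575, 0.34123, 0.00000
  (cells with P = 0 contribute 0)
Sum of the 6 terms: H(X,Y) = 1.3713 bits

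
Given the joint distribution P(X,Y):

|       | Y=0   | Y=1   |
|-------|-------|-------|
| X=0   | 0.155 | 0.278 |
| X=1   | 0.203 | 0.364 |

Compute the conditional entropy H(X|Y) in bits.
0.9870 bits

H(X|Y) = H(X,Y) - H(Y)

H(X,Y) = -Σ_{x,y} P(x,y) log₂ P(x,y). Per-cell terms -P(x,y)·log₂P(x,y):
  X=0: 0.4169, 0.5134
  X=1: 0.4670, 0.5307
Sum of the 4 terms: H(X,Y) = 1.9280 bits

Marginal of Y (column sums):
  P(Y=0) = 0.155 + 0.203 = 0.358
  P(Y=1) = 0.278 + 0.364 = 0.642
H(Y) = -[0.358·log₂(0.358) + 0.642·log₂(0.642)]
  = 0.5305 + 0.4105 = 0.9410 bits

H(X|Y) = H(X,Y) - H(Y) = 1.9280 - 0.9410 = 0.9870 bits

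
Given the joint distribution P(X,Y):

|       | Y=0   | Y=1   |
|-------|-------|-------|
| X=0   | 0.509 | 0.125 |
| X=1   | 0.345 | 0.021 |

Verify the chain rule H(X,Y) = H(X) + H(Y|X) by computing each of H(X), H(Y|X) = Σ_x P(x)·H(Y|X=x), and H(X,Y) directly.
H(X) = 0.9476 bits, H(Y|X) = 0.5701 bits, H(X,Y) = 1.5176 bits

Marginal of X (row sums):
  P(X=0) = 0.509 + 0.125 = 0.634
  P(X=1) = 0.345 + 0.021 = 0.366
H(X) = -[0.634·log₂(0.634) + 0.366·log₂(0.366)]
  = 0.416820 + 0.530731 = 0.9476 bits

H(Y|X) = Σ_x P(x)·H(Y|X=x):
  X=0: P(X=0) = 0.634, P(Y|X=0) = (509/634, 125/634) → H(Y|X=0) = 0.716213
  X=1: P(X=1) = 0.366, P(Y|X=1) = (115/122, 7/122) → H(Y|X=1) = 0.316944
H(Y|X) = 0.634·0.716213 + 0.366·0.316944 = 0.5701 bits

H(X,Y) = -Σ_{x,y} P(x,y) log₂ P(x,y). Per-cell terms -P(x,y)·log₂P(x,y):
  X=0: 0.495900, 0.375000
  X=1: 0.529689, 0.117043
Sum of the 4 terms: H(X,Y) = 1.5176 bits

Chain rule check:
  H(X) + H(Y|X) = 0.9476 + 0.5701 = 1.5177 bits
  H(X,Y) = 1.5176 bits
✓ Chain rule verified (Δ = 0.0001 is 4-dp rounding noise: each of the three values was rounded independently).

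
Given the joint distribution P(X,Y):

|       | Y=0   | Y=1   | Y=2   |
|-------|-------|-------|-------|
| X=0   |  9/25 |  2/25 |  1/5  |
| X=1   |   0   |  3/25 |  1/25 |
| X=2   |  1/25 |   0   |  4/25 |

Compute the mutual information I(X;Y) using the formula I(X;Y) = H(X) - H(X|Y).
0.3733 bits

I(X;Y) = H(X) - H(X|Y)

Marginal of X (row sums):
  P(X=0) = 9/25 + 2/25 + 1/5 = 16/25
  P(X=1) = 0 + 3/25 + 1/25 = 4/25
  P(X=2) = 1/25 + 0 + 4/25 = 1/5
H(X) = -[(16/25)·log₂(16/25) + (4/25)·log₂(4/25) + (1/5)·log₂(1/5)]
  = 0.4121 + 0.4230 + 0.4644 = 1.2995 bits

Marginal of Y (column sums):
  P(Y=0) = 9/25 + 0 + 1/25 = 2/5
  P(Y=1) = 2/25 + 3/25 + 0 = 1/5
  P(Y=2) = 1/5 + 1/25 + 4/25 = 2/5
H(X|Y) = Σ_y P(y)·H(X|Y=y):
  Y=0: P(Y=0) = 2/5, P(X|Y=0) = (9/10, 0, 1/10) → H(X|Y=0) = 0.4690
  Y=1: P(Y=1) = 1/5, P(X|Y=1) = (2/5, 3/5, 0) → H(X|Y=1) = 0.9710
  Y=2: P(Y=2) = 2/5, P(X|Y=2) = (1/2, 1/10, 2/5) → H(X|Y=2) = 1.3610
H(X|Y) = (2/5)·0.4690 + (1/5)·0.9710 + (2/5)·1.3610 = 0.9262 bits

I(X;Y) = H(X) - H(X|Y) = 1.2995 - 0.9262 = 0.3733 bits

Cross-check via I(X;Y) = H(X) + H(Y) - H(X,Y): computing H(Y) from the column sums and H(X,Y) from the 9 cells in the same way gives H(Y) = 1.5219 bits and H(X,Y) = 2.4481 bits, so
I(X;Y) = 1.2995 + 1.5219 - 2.4481 = 0.3733 bits ✓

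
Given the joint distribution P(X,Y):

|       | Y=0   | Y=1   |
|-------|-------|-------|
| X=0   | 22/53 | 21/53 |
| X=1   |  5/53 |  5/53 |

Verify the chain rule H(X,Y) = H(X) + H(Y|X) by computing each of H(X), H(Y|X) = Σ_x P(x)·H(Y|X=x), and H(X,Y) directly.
H(X) = 0.6987 bits, H(Y|X) = 0.9997 bits, H(X,Y) = 1.6984 bits

Marginal of X (row sums):
  P(X=0) = 22/53 + 21/53 = 43/53
  P(X=1) = 5/53 + 5/53 = 10/53
H(X) = -[(43/53)·log₂(43/53) + (10/53)·log₂(10/53)]
  = 0.24474 + 0.45396 = 0.6987 bits

H(Y|X) = Σ_x P(x)·H(Y|X=x):
  X=0: P(X=0) = 43/53, P(Y|X=0) = (22/43, 21/43) → H(Y|X=0) = 0.99961
  X=1: P(X=1) = 10/53, P(Y|X=1) = (1/2, 1/2) → H(Y|X=1) = 1.00000
H(Y|X) = (43/53)·0.99961 + (10/53)·1.00000 = 0.9997 bits

H(X,Y) = -Σ_{x,y} P(x,y) log₂ P(x,y). Per-cell terms -P(x,y)·log₂P(x,y):
  X=0: 0.52654, 0.52920
  X=1: 0.32132, 0.32132
Sum of the 4 terms: H(X,Y) = 1.6984 bits

Chain rule check:
  H(X) + H(Y|X) = 0.6987 + 0.9997 = 1.6984 bits
  H(X,Y) = 1.6984 bits
✓ Chain rule verified.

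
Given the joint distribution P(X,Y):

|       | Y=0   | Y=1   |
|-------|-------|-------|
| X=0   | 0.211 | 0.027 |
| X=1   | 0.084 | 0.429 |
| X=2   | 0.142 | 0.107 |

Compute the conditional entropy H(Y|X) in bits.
0.6968 bits

H(Y|X) = H(X,Y) - H(X)

H(X,Y) = -Σ_{x,y} P(x,y) log₂ P(x,y). Per-cell terms -P(x,y)·log₂P(x,y):
  X=0: 0.47363, 0.14069
  X=1: 0.30017, 0.52379
  X=2: 0.39988, 0.34500
Sum of the 6 terms: H(X,Y) = 2.18316 bits

Marginal of X (row sums):
  P(X=0) = 0.211 + 0.027 = 0.238
  P(X=1) = 0.084 + 0.429 = 0.513
  P(X=2) = 0.142 + 0.107 = 0.249
H(X) = -[0.238·log₂(0.238) + 0.513·log₂(0.513) + 0.249·log₂(0.249)]
  = 0.49289 + 0.49400 + 0.49944 = 1.48633 bits

H(Y|X) = H(X,Y) - H(X) = 2.18316 - 1.48633 = 0.6968 bits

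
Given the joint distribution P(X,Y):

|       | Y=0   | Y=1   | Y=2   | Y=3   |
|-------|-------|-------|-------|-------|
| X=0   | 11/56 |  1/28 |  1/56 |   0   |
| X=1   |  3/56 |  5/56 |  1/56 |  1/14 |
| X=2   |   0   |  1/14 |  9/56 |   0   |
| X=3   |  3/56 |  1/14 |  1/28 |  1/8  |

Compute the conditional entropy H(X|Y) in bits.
1.4089 bits

H(X|Y) = H(X,Y) - H(Y)

H(X,Y) = -Σ_{x,y} P(x,y) log₂ P(x,y). Per-cell terms -P(x,y)·log₂P(x,y):
  X=0: 0.46119922, 0.17169125, 0.10370277, 0.00000000
  X=1: 0.22619959, 0.31119882, 0.10370277, 0.27195392
  X=2: 0.00000000, 0.27195392, 0.42387267, 0.00000000
  X=3: 0.22619959, 0.27195392, 0.17169125, 0.37500000
  (cells with P = 0 contribute 0)
Sum of the 16 terms: H(X,Y) = 3.3903197 bits

Marginal of Y (column sums):
  P(Y=0) = 11/56 + 3/56 + 0 + 3/56 = 17/56
  P(Y=1) = 1/28 + 5/56 + 1/14 + 1/14 = 15/56
  P(Y=2) = 1/56 + 1/56 + 9/56 + 1/28 = 13/56
  P(Y=3) = 0 + 1/14 + 0 + 1/8 = 11/56
H(Y) = -[(17/56)·log₂(17/56) + (15/56)·log₂(15/56) + (13/56)·log₂(13/56) + (11/56)·log₂(11/56)]
  = 0.52211010 + 0.50905294 + 0.48910532 + 0.46119922 = 1.9814676 bits

H(X|Y) = H(X,Y) - H(Y) = 3.3903197 - 1.9814676 = 1.4089 bits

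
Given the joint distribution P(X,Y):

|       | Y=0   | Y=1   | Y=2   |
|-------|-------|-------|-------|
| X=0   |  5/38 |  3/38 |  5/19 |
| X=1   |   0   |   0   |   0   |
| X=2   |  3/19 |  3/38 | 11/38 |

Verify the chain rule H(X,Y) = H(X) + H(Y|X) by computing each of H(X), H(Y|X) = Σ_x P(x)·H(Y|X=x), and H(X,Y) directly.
H(X) = 0.9980 bits, H(Y|X) = 1.4104 bits, H(X,Y) = 2.4084 bits

Marginal of X (row sums):
  P(X=0) = 5/38 + 3/38 + 5/19 = 9/19
  P(X=1) = 0 + 0 + 0 = 0
  P(X=2) = 3/19 + 3/38 + 11/38 = 10/19
H(X) = -[(9/19)·log₂(9/19) + (10/19)·log₂(10/19)]   (outcomes with P = 0 contribute 0)
  = 0.5106 + 0.4874 = 0.9980 bits

H(Y|X) = Σ_x P(x)·H(Y|X=x):
  X=0: P(X=0) = 9/19, P(Y|X=0) = (5/18, 1/6, 5/9) → H(Y|X=0) = 1.4153
  X=1: P(X=1) = 0 → contributes 0
  X=2: P(X=2) = 10/19, P(Y|X=2) = (3/10, 3/20, 11/20) → H(Y|X=2) = 1.4060
H(Y|X) = (9/19)·1.4153 + (10/19)·1.4060 = 1.4104 bits

H(X,Y) = -Σ_{x,y} P(x,y) log₂ P(x,y). Per-cell terms -P(x,y)·log₂P(x,y):
  X=0: 0.3850, 0.2892, 0.5068
  X=1: 0.0000, 0.0000, 0.0000
  X=2: 0.4205, 0.2892, 0.5177
  (cells with P = 0 contribute 0)
Sum of the 9 terms: H(X,Y) = 2.4084 bits

Chain rule check:
  H(X) + H(Y|X) = 0.9980 + 1.4104 = 2.4084 bits
  H(X,Y) = 2.4084 bits
✓ Chain rule verified.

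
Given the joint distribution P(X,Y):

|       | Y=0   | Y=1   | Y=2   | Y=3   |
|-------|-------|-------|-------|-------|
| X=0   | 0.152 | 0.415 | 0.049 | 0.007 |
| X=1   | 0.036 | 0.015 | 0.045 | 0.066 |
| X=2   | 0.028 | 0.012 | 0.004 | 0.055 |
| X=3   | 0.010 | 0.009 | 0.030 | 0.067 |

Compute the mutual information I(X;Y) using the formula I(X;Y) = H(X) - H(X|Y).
0.4337 bits

I(X;Y) = H(X) - H(X|Y)

Marginal of X (row sums):
  P(X=0) = 0.152 + 0.415 + 0.049 + 0.007 = 0.623
  P(X=1) = 0.036 + 0.015 + 0.045 + 0.066 = 0.162
  P(X=2) = 0.028 + 0.012 + 0.004 + 0.055 = 0.099
  P(X=3) = 0.010 + 0.009 + 0.030 + 0.067 = 0.116
H(X) = -[0.623·log₂(0.623) + 0.162·log₂(0.162) + 0.099·log₂(0.099) + 0.116·log₂(0.116)]
  = 0.4253 + 0.4254 + 0.3303 + 0.3605 = 1.5415 bits

Marginal of Y (column sums):
  P(Y=0) = 0.152 + 0.036 + 0.028 + 0.010 = 0.226
  P(Y=1) = 0.415 + 0.015 + 0.012 + 0.009 = 0.451
  P(Y=2) = 0.049 + 0.045 + 0.004 + 0.030 = 0.128
  P(Y=3) = 0.007 + 0.066 + 0.055 + 0.067 = 0.195
H(X|Y) = Σ_y P(y)·H(X|Y=y):
  Y=0: P(Y=0) = 0.226, P(X|Y=0) = (76/113, 18/113, 14/113, 5/113) → H(X|Y=0) = 1.3793
  Y=1: P(Y=1) = 0.451, P(X|Y=1) = (415/451, 15/451, 12/451, 9/451) → H(X|Y=1) = 0.5256
  Y=2: P(Y=2) = 0.128, P(X|Y=2) = (49/128, 45/128, 1/32, 15/64) → H(X|Y=2) = 1.7073
  Y=3: P(Y=3) = 0.195, P(X|Y=3) = (7/195, 22/65, 11/39, 67/195) → H(X|Y=3) = 1.7459
H(X|Y) = 0.226·1.3793 + 0.451·0.5256 + 0.128·1.7073 + 0.195·1.7459 = 1.1078 bits

I(X;Y) = H(X) - H(X|Y) = 1.5415 - 1.1078 = 0.4337 bits

Cross-check via I(X;Y) = H(X) + H(Y) - H(X,Y): computing H(Y) from the column sums and H(X,Y) from the 16 cells in the same way gives H(Y) = 1.8425 bits and H(X,Y) = 2.9503 bits, so
I(X;Y) = 1.5415 + 1.8425 - 2.9503 = 0.4337 bits ✓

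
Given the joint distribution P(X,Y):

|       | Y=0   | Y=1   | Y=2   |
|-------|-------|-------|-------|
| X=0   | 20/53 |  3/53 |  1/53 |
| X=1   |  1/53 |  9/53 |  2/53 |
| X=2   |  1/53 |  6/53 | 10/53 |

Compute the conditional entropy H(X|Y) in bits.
0.9589 bits

H(X|Y) = H(X,Y) - H(Y)

H(X,Y) = -Σ_{x,y} P(x,y) log₂ P(x,y). Per-cell terms -P(x,y)·log₂P(x,y):
  X=0: 0.530563, 0.234507, 0.108074
  X=1: 0.108074, 0.434377, 0.178412
  X=2: 0.108074, 0.355807, 0.453961
Sum of the 9 terms: H(X,Y) = 2.51185 bits

Marginal of Y (column sums):
  P(Y=0) = 20/53 + 1/53 + 1/53 = 22/53
  P(Y=1) = 3/53 + 9/53 + 6/53 = 18/53
  P(Y=2) = 1/53 + 2/53 + 10/53 = 13/53
H(Y) = -[(22/53)·log₂(22/53) + (18/53)·log₂(18/53) + (13/53)·log₂(13/53)]
  = 0.526543 + 0.529131 + 0.497307 = 1.55298 bits

H(X|Y) = H(X,Y) - H(Y) = 2.51185 - 1.55298 = 0.9589 bits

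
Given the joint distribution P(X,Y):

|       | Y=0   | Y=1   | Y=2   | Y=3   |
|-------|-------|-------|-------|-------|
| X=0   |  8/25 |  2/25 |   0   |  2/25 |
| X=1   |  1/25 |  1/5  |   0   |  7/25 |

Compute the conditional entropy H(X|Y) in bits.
0.6980 bits

H(X|Y) = H(X,Y) - H(Y)

H(X,Y) = -Σ_{x,y} P(x,y) log₂ P(x,y). Per-cell terms -P(x,y)·log₂P(x,y):
  X=0: 0.526034, 0.291508, 0.000000, 0.291508
  X=1: 0.185754, 0.464386, 0.000000, 0.514220
  (cells with P = 0 contribute 0)
Sum of the 8 terms: H(X,Y) = 2.27341 bits

Marginal of Y (column sums):
  P(Y=0) = 8/25 + 1/25 = 9/25
  P(Y=1) = 2/25 + 1/5 = 7/25
  P(Y=2) = 0 + 0 = 0
  P(Y=3) = 2/25 + 7/25 = 9/25
H(Y) = -[(9/25)·log₂(9/25) + (7/25)·log₂(7/25) + (9/25)·log₂(9/25)]   (outcomes with P = 0 contribute 0)
  = 0.530615 + 0.514220 + 0.530615 = 1.57545 bits

H(X|Y) = H(X,Y) - H(Y) = 2.27341 - 1.57545 = 0.6980 bits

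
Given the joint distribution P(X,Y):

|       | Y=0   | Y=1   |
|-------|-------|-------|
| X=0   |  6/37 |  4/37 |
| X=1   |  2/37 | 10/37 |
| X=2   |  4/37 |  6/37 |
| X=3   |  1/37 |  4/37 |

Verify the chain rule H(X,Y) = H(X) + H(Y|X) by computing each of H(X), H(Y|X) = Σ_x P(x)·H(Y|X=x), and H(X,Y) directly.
H(X) = 1.9374 bits, H(Y|X) = 0.8332 bits, H(X,Y) = 2.7706 bits

Marginal of X (row sums):
  P(X=0) = 6/37 + 4/37 = 10/37
  P(X=1) = 2/37 + 10/37 = 12/37
  P(X=2) = 4/37 + 6/37 = 10/37
  P(X=3) = 1/37 + 4/37 = 5/37
H(X) = -[(10/37)·log₂(10/37) + (12/37)·log₂(12/37) + (10/37)·log₂(10/37) + (5/37)·log₂(5/37)]
  = 0.510142 + 0.526862 + 0.510142 + 0.390206 = 1.9374 bits

H(Y|X) = Σ_x P(x)·H(Y|X=x):
  X=0: P(X=0) = 10/37, P(Y|X=0) = (3/5, 2/5) → H(Y|X=0) = 0.970951
  X=1: P(X=1) = 12/37, P(Y|X=1) = (1/6, 5/6) → H(Y|X=1) = 0.650022
  X=2: P(X=2) = 10/37, P(Y|X=2) = (2/5, 3/5) → H(Y|X=2) = 0.970951
  X=3: P(X=3) = 5/37, P(Y|X=3) = (1/5, 4/5) → H(Y|X=3) = 0.721928
H(Y|X) = (10/37)·0.970951 + (12/37)·0.650022 + (10/37)·0.970951 + (5/37)·0.721928 = 0.8332 bits

H(X,Y) = -Σ_{x,y} P(x,y) log₂ P(x,y). Per-cell terms -P(x,y)·log₂P(x,y):
  X=0: 0.425593, 0.346968
  X=1: 0.227538, 0.510142
  X=2: 0.346968, 0.425593
  X=3: 0.140796, 0.346968
Sum of the 8 terms: H(X,Y) = 2.7706 bits

Chain rule check:
  H(X) + H(Y|X) = 1.9374 + 0.8332 = 2.7706 bits
  H(X,Y) = 2.7706 bits
✓ Chain rule verified.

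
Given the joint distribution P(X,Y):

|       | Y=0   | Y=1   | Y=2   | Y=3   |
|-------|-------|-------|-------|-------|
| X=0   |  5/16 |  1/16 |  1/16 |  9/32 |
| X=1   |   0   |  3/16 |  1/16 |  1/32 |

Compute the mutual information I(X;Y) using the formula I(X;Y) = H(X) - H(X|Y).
0.3828 bits

I(X;Y) = H(X) - H(X|Y)

Marginal of X (row sums):
  P(X=0) = 5/16 + 1/16 + 1/16 + 9/32 = 23/32
  P(X=1) = 0 + 3/16 + 1/16 + 1/32 = 9/32
H(X) = -[(23/32)·log₂(23/32) + (9/32)·log₂(9/32)]
  = 0.34244 + 0.51471 = 0.85715 bits

Marginal of Y (column sums):
  P(Y=0) = 5/16 + 0 = 5/16
  P(Y=1) = 1/16 + 3/16 = 1/4
  P(Y=2) = 1/16 + 1/16 = 1/8
  P(Y=3) = 9/32 + 1/32 = 5/16
H(X|Y) = Σ_y P(y)·H(X|Y=y):
  Y=0: P(Y=0) = 5/16, P(X|Y=0) = (1, 0) → H(X|Y=0) = 0.00000
  Y=1: P(Y=1) = 1/4, P(X|Y=1) = (1/4, 3/4) → H(X|Y=1) = 0.81128
  Y=2: P(Y=2) = 1/8, P(X|Y=2) = (1/2, 1/2) → H(X|Y=2) = 1.00000
  Y=3: P(Y=3) = 5/16, P(X|Y=3) = (9/10, 1/10) → H(X|Y=3) = 0.46900
H(X|Y) = (5/16)·0.00000 + (1/4)·0.81128 + (1/8)·1.00000 + (5/16)·0.46900 = 0.47438 bits

I(X;Y) = H(X) - H(X|Y) = 0.85715 - 0.47438 = 0.3828 bits

Cross-check via I(X;Y) = H(X) + H(Y) - H(X,Y): computing H(Y) from the column sums and H(X,Y) from the 8 cells in the same way gives H(Y) = 1.92379 bits and H(X,Y) = 2.39818 bits, so
I(X;Y) = 0.85715 + 1.92379 - 2.39818 = 0.3828 bits ✓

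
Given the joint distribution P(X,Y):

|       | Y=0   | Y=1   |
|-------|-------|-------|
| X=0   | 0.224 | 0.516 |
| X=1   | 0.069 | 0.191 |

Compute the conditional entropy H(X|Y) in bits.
0.8258 bits

H(X|Y) = H(X,Y) - H(Y)

H(X,Y) = -Σ_{x,y} P(x,y) log₂ P(x,y). Per-cell terms -P(x,y)·log₂P(x,y):
  X=0: 0.48349, 0.49255
  X=1: 0.26615, 0.45618
Sum of the 4 terms: H(X,Y) = 1.6984 bits

Marginal of Y (column sums):
  P(Y=0) = 0.224 + 0.069 = 0.293
  P(Y=1) = 0.516 + 0.191 = 0.707
H(Y) = -[0.293·log₂(0.293) + 0.707·log₂(0.707)]
  = 0.51891 + 0.35365 = 0.8726 bits

H(X|Y) = H(X,Y) - H(Y) = 1.6984 - 0.8726 = 0.8258 bits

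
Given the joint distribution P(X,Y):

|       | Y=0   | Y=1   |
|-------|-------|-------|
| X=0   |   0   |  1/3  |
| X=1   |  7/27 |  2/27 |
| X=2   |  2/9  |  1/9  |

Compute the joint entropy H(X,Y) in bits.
2.1458 bits

H(X,Y) = -Σ_{x,y} P(x,y) log₂ P(x,y). Per-cell terms -P(x,y)·log₂P(x,y):
  X=0: 0.00000, 0.52832
  X=1: 0.50492, 0.27814
  X=2: 0.48221, 0.35221
  (cells with P = 0 contribute 0)
Sum of the 6 terms: H(X,Y) = 2.1458 bits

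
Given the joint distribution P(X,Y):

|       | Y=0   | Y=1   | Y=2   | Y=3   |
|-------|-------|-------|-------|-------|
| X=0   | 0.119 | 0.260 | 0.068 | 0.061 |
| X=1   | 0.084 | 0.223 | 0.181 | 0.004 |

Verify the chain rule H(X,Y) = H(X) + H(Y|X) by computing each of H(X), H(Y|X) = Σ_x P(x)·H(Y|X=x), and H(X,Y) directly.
H(X) = 0.9998 bits, H(Y|X) = 1.6419 bits, H(X,Y) = 2.6417 bits

Marginal of X (row sums):
  P(X=0) = 0.119 + 0.260 + 0.068 + 0.061 = 0.508
  P(X=1) = 0.084 + 0.223 + 0.181 + 0.004 = 0.492
H(X) = -[0.508·log₂(0.508) + 0.492·log₂(0.492)]
  = 0.4964 + 0.5034 = 0.9998 bits

H(Y|X) = Σ_x P(x)·H(Y|X=x):
  X=0: P(X=0) = 0.508, P(Y|X=0) = (119/508, 65/127, 17/127, 61/508) → H(Y|X=0) = 1.7406
  X=1: P(X=1) = 0.492, P(Y|X=1) = (7/41, 223/492, 181/492, 1/123) → H(Y|X=1) = 1.5400
H(Y|X) = 0.508·1.7406 + 0.492·1.5400 = 1.6419 bits

H(X,Y) = -Σ_{x,y} P(x,y) log₂ P(x,y). Per-cell terms -P(x,y)·log₂P(x,y):
  X=0: 0.3654, 0.5053, 0.2637, 0.2461
  X=1: 0.3002, 0.4828, 0.4463, 0.0319
Sum of the 8 terms: H(X,Y) = 2.6417 bits

Chain rule check:
  H(X) + H(Y|X) = 0.9998 + 1.6419 = 2.6417 bits
  H(X,Y) = 2.6417 bits
✓ Chain rule verified.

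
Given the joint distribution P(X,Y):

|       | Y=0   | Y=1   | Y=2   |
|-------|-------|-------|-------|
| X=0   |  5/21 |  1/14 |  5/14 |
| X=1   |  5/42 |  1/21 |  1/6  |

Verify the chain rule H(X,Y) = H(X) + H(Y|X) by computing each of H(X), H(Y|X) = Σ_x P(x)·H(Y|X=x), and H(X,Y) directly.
H(X) = 0.9183 bits, H(Y|X) = 1.3826 bits, H(X,Y) = 2.3009 bits

Marginal of X (row sums):
  P(X=0) = 5/21 + 1/14 + 5/14 = 2/3
  P(X=1) = 5/42 + 1/21 + 1/6 = 1/3
H(X) = -[(2/3)·log₂(2/3) + (1/3)·log₂(1/3)]
  = 0.38998 + 0.52832 = 0.9183 bits

H(Y|X) = Σ_x P(x)·H(Y|X=x):
  X=0: P(X=0) = 2/3, P(Y|X=0) = (5/14, 3/28, 15/28) → H(Y|X=0) = 1.35816
  X=1: P(X=1) = 1/3, P(Y|X=1) = (5/14, 1/7, 1/2) → H(Y|X=1) = 1.43156
H(Y|X) = (2/3)·1.35816 + (1/3)·1.43156 = 1.3826 bits

H(X,Y) = -Σ_{x,y} P(x,y) log₂ P(x,y). Per-cell terms -P(x,y)·log₂P(x,y):
  X=0: 0.49295, 0.27195, 0.53051
  X=1: 0.36552, 0.20916, 0.43083
Sum of the 6 terms: H(X,Y) = 2.3009 bits

Chain rule check:
  H(X) + H(Y|X) = 0.9183 + 1.3826 = 2.3009 bits
  H(X,Y) = 2.3009 bits
✓ Chain rule verified.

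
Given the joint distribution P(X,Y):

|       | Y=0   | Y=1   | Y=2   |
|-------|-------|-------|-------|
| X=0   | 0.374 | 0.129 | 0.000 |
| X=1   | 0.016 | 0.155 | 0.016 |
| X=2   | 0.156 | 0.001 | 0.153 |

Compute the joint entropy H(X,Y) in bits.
2.3621 bits

H(X,Y) = -Σ_{x,y} P(x,y) log₂ P(x,y). Per-cell terms -P(x,y)·log₂P(x,y):
  X=0: 0.53066, 0.38114, 0.00000
  X=1: 0.09545, 0.41690, 0.09545
  X=2: 0.41814, 0.00997, 0.41438
  (cells with P = 0 contribute 0)
Sum of the 9 terms: H(X,Y) = 2.3621 bits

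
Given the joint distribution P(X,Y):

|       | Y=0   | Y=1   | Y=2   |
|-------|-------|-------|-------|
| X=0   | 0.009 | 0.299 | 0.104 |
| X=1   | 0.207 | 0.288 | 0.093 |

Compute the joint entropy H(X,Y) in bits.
2.2278 bits

H(X,Y) = -Σ_{x,y} P(x,y) log₂ P(x,y). Per-cell terms -P(x,y)·log₂P(x,y):
  X=0: 0.06116, 0.52079, 0.33960
  X=1: 0.47037, 0.51721, 0.31868
Sum of the 6 terms: H(X,Y) = 2.2278 bits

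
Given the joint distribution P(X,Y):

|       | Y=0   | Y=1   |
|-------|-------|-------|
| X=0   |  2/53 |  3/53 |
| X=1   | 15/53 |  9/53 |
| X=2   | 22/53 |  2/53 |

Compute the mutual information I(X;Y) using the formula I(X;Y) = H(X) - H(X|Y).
0.1218 bits

I(X;Y) = H(X) - H(X|Y)

Marginal of X (row sums):
  P(X=0) = 2/53 + 3/53 = 5/53
  P(X=1) = 15/53 + 9/53 = 24/53
  P(X=2) = 22/53 + 2/53 = 24/53
H(X) = -[(5/53)·log₂(5/53) + (24/53)·log₂(24/53) + (24/53)·log₂(24/53)]
  = 0.3213 + 0.5176 + 0.5176 = 1.3565 bits

Marginal of Y (column sums):
  P(Y=0) = 2/53 + 15/53 + 22/53 = 39/53
  P(Y=1) = 3/53 + 9/53 + 2/53 = 14/53
H(X|Y) = Σ_y P(y)·H(X|Y=y):
  Y=0: P(Y=0) = 39/53, P(X|Y=0) = (2/39, 5/13, 22/39) → H(X|Y=0) = 1.2159
  Y=1: P(Y=1) = 14/53, P(X|Y=1) = (3/14, 9/14, 1/7) → H(X|Y=1) = 1.2871
H(X|Y) = (39/53)·1.2159 + (14/53)·1.2871 = 1.2347 bits

I(X;Y) = H(X) - H(X|Y) = 1.3565 - 1.2347 = 0.1218 bits

Cross-check via I(X;Y) = H(X) + H(Y) - H(X,Y): computing H(Y) from the column sums and H(X,Y) from the 6 cells in the same way gives H(Y) = 0.8329 bits and H(X,Y) = 2.0676 bits, so
I(X;Y) = 1.3565 + 0.8329 - 2.0676 = 0.1218 bits ✓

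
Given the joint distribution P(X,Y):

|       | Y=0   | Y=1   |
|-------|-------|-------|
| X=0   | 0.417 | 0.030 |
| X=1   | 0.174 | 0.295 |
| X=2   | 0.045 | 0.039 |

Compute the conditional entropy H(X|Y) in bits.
1.0744 bits

H(X|Y) = H(X,Y) - H(Y)

H(X,Y) = -Σ_{x,y} P(x,y) log₂ P(x,y). Per-cell terms -P(x,y)·log₂P(x,y):
  X=0: 0.52620, 0.15177
  X=1: 0.43897, 0.51956
  X=2: 0.20133, 0.18253
Sum of the 6 terms: H(X,Y) = 2.0204 bits

Marginal of Y (column sums):
  P(Y=0) = 0.417 + 0.174 + 0.045 = 0.636
  P(Y=1) = 0.030 + 0.295 + 0.039 = 0.364
H(Y) = -[0.636·log₂(0.636) + 0.364·log₂(0.364)]
  = 0.41525 + 0.53071 = 0.9460 bits

H(X|Y) = H(X,Y) - H(Y) = 2.0204 - 0.9460 = 1.0744 bits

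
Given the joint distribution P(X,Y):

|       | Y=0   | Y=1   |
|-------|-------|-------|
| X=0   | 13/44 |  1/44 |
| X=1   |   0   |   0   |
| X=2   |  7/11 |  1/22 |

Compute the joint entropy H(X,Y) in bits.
1.2614 bits

H(X,Y) = -Σ_{x,y} P(x,y) log₂ P(x,y). Per-cell terms -P(x,y)·log₂P(x,y):
  X=0: 0.51970, 0.12408
  X=1: 0.00000, 0.00000
  X=2: 0.41496, 0.20270
  (cells with P = 0 contribute 0)
Sum of the 6 terms: H(X,Y) = 1.2614 bits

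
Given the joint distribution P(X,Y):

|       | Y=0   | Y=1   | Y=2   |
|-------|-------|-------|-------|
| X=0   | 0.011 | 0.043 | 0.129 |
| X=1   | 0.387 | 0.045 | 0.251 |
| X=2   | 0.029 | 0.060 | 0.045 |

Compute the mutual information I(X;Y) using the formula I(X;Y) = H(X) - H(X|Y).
0.1966 bits

I(X;Y) = H(X) - H(X|Y)

Marginal of X (row sums):
  P(X=0) = 0.011 + 0.043 + 0.129 = 0.183
  P(X=1) = 0.387 + 0.045 + 0.251 = 0.683
  P(X=2) = 0.029 + 0.060 + 0.045 = 0.134
H(X) = -[0.183·log₂(0.183) + 0.683·log₂(0.683) + 0.134·log₂(0.134)]
  = 0.44837 + 0.37568 + 0.38856 = 1.2126 bits

Marginal of Y (column sums):
  P(Y=0) = 0.011 + 0.387 + 0.029 = 0.427
  P(Y=1) = 0.043 + 0.045 + 0.060 = 0.148
  P(Y=2) = 0.129 + 0.251 + 0.045 = 0.425
H(X|Y) = Σ_y P(y)·H(X|Y=y):
  Y=0: P(Y=0) = 0.427, P(X|Y=0) = (11/427, 387/427, 29/427) → H(X|Y=0) = 0.52811
  Y=1: P(Y=1) = 0.148, P(X|Y=1) = (43/148, 45/148, 15/37) → H(X|Y=1) = 1.56840
  Y=2: P(Y=2) = 0.425, P(X|Y=2) = (129/425, 251/425, 9/85) → H(X|Y=2) = 1.31382
H(X|Y) = 0.427·0.52811 + 0.148·1.56840 + 0.425·1.31382 = 1.0160 bits

I(X;Y) = H(X) - H(X|Y) = 1.2126 - 1.0160 = 0.1966 bits

Cross-check via I(X;Y) = H(X) + H(Y) - H(X,Y): computing H(Y) from the column sums and H(X,Y) from the 9 cells in the same way gives H(Y) = 1.4568 bits and H(X,Y) = 2.4728 bits, so
I(X;Y) = 1.2126 + 1.4568 - 2.4728 = 0.1966 bits ✓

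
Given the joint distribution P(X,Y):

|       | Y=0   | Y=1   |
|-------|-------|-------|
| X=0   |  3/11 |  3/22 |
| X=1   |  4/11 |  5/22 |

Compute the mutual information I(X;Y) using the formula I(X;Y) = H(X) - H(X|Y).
0.0020 bits

I(X;Y) = H(X) - H(X|Y)

Marginal of X (row sums):
  P(X=0) = 3/11 + 3/22 = 9/22
  P(X=1) = 4/11 + 5/22 = 13/22
H(X) = -[(9/22)·log₂(9/22) + (13/22)·log₂(13/22)]
  = 0.5275 + 0.4485 = 0.9760 bits

Marginal of Y (column sums):
  P(Y=0) = 3/11 + 4/11 = 7/11
  P(Y=1) = 3/22 + 5/22 = 4/11
H(X|Y) = Σ_y P(y)·H(X|Y=y):
  Y=0: P(Y=0) = 7/11, P(X|Y=0) = (3/7, 4/7) → H(X|Y=0) = 0.9852
  Y=1: P(Y=1) = 4/11, P(X|Y=1) = (3/8, 5/8) → H(X|Y=1) = 0.9544
H(X|Y) = (7/11)·0.9852 + (4/11)·0.9544 = 0.9740 bits

I(X;Y) = H(X) - H(X|Y) = 0.9760 - 0.9740 = 0.0020 bits

Cross-check via I(X;Y) = H(X) + H(Y) - H(X,Y): computing H(Y) from the column sums and H(X,Y) from the 4 cells in the same way gives H(Y) = 0.9457 bits and H(X,Y) = 1.9197 bits, so
I(X;Y) = 0.9760 + 0.9457 - 1.9197 = 0.0020 bits ✓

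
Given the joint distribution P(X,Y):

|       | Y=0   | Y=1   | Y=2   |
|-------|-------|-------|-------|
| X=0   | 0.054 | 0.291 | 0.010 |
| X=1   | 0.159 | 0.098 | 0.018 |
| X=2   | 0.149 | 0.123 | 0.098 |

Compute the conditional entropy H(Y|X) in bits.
1.2028 bits

H(Y|X) = H(X,Y) - H(X)

H(X,Y) = -Σ_{x,y} P(x,y) log₂ P(x,y). Per-cell terms -P(x,y)·log₂P(x,y):
  X=0: 0.22739, 0.51824, 0.06644
  X=1: 0.42181, 0.32841, 0.10433
  X=2: 0.40925, 0.37186, 0.32841
Sum of the 9 terms: H(X,Y) = 2.7761 bits

Marginal of X (row sums):
  P(X=0) = 0.054 + 0.291 + 0.010 = 0.355
  P(X=1) = 0.159 + 0.098 + 0.018 = 0.275
  P(X=2) = 0.149 + 0.123 + 0.098 = 0.370
H(X) = -[0.355·log₂(0.355) + 0.275·log₂(0.275) + 0.370·log₂(0.370)]
  = 0.53041 + 0.51219 + 0.53073 = 1.5733 bits

H(Y|X) = H(X,Y) - H(X) = 2.7761 - 1.5733 = 1.2028 bits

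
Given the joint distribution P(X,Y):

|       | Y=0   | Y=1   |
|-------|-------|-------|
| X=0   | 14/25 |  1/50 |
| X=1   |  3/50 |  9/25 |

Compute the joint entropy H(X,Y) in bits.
1.3555 bits

H(X,Y) = -Σ_{x,y} P(x,y) log₂ P(x,y). Per-cell terms -P(x,y)·log₂P(x,y):
  X=0: 0.46844, 0.11288
  X=1: 0.24353, 0.53062
Sum of the 4 terms: H(X,Y) = 1.3555 bits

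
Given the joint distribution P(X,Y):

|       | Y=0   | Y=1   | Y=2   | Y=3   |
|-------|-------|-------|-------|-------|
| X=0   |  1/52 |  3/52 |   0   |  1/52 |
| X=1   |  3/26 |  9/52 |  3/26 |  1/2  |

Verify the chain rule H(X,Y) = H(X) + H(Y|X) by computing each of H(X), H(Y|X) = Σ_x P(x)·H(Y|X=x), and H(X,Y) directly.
H(X) = 0.4567 bits, H(Y|X) = 1.6569 bits, H(X,Y) = 2.1136 bits

Marginal of X (row sums):
  P(X=0) = 1/52 + 3/52 + 0 + 1/52 = 5/52
  P(X=1) = 3/26 + 9/52 + 3/26 + 1/2 = 47/52
H(X) = -[(5/52)·log₂(5/52) + (47/52)·log₂(47/52)]
  = 0.3249 + 0.1318 = 0.4567 bits

H(Y|X) = Σ_x P(x)·H(Y|X=x):
  X=0: P(X=0) = 5/52, P(Y|X=0) = (1/5, 3/5, 0, 1/5) → H(Y|X=0) = 1.3710
  X=1: P(X=1) = 47/52, P(Y|X=1) = (6/47, 9/47, 6/47, 26/47) → H(Y|X=1) = 1.6873
H(Y|X) = (5/52)·1.3710 + (47/52)·1.6873 = 1.6569 bits

H(X,Y) = -Σ_{x,y} P(x,y) log₂ P(x,y). Per-cell terms -P(x,y)·log₂P(x,y):
  X=0: 0.1096, 0.2374, 0.0000, 0.1096
  X=1: 0.3595, 0.4380, 0.3595, 0.5000
  (cells with P = 0 contribute 0)
Sum of the 8 terms: H(X,Y) = 2.1136 bits

Chain rule check:
  H(X) + H(Y|X) = 0.4567 + 1.6569 = 2.1136 bits
  H(X,Y) = 2.1136 bits
✓ Chain rule verified.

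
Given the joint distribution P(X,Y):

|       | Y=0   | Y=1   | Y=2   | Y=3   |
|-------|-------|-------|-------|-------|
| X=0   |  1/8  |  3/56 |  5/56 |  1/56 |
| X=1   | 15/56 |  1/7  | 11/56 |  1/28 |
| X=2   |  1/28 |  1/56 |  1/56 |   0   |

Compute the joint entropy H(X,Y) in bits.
2.9382 bits

H(X,Y) = -Σ_{x,y} P(x,y) log₂ P(x,y). Per-cell terms -P(x,y)·log₂P(x,y):
  X=0: 0.37500, 0.22620, 0.31120, 0.10370
  X=1: 0.50905, 0.40105, 0.46120, 0.17169
  X=2: 0.17169, 0.10370, 0.10370, 0.00000
  (cells with P = 0 contribute 0)
Sum of the 12 terms: H(X,Y) = 2.9382 bits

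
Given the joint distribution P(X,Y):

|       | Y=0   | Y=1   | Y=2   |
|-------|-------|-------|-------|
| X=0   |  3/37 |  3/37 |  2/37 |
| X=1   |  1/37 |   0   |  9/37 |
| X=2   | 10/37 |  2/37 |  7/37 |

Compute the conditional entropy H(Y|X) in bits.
1.1627 bits

H(Y|X) = H(X,Y) - H(X)

H(X,Y) = -Σ_{x,y} P(x,y) log₂ P(x,y). Per-cell terms -P(x,y)·log₂P(x,y):
  X=0: 0.2939, 0.2939, 0.2275
  X=1: 0.1408, 0.0000, 0.4961
  X=2: 0.5101, 0.2275, 0.4545
  (cells with P = 0 contribute 0)
Sum of the 9 terms: H(X,Y) = 2.6443 bits

Marginal of X (row sums):
  P(X=0) = 3/37 + 3/37 + 2/37 = 8/37
  P(X=1) = 1/37 + 0 + 9/37 = 10/37
  P(X=2) = 10/37 + 2/37 + 7/37 = 19/37
H(X) = -[(8/37)·log₂(8/37) + (10/37)·log₂(10/37) + (19/37)·log₂(19/37)]
  = 0.4777 + 0.5101 + 0.4938 = 1.4816 bits

H(Y|X) = H(X,Y) - H(X) = 2.6443 - 1.4816 = 1.1627 bits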